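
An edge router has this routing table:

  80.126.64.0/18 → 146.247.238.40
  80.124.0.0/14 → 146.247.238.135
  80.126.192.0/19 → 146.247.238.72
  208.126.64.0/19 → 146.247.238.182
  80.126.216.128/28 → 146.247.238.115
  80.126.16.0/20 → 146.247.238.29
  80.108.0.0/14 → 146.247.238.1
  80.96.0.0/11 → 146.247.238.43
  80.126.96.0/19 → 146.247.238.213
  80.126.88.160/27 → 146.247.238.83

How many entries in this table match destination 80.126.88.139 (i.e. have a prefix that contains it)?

Prefixes containing 80.126.88.139:
  80.96.0.0/11 (80.96.0.0 - 80.127.255.255)
  80.124.0.0/14 (80.124.0.0 - 80.127.255.255)
  80.126.64.0/18 (80.126.64.0 - 80.126.127.255)
Total matching entries: 3.

3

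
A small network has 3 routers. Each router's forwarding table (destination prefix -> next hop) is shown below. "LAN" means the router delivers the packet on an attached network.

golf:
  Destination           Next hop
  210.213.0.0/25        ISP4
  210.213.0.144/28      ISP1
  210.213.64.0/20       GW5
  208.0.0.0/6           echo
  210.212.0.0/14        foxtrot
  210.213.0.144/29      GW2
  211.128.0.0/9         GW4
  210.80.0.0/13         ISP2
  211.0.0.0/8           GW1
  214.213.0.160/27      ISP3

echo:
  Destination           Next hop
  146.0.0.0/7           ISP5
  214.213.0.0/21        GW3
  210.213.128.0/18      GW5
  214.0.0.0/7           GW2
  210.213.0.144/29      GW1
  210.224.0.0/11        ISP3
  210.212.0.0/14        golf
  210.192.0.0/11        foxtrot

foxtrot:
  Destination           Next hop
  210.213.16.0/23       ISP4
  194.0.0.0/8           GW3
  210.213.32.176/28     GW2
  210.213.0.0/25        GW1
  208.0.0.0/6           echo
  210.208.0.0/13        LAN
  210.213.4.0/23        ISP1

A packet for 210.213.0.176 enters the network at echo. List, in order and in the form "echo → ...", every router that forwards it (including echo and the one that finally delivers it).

echo → golf → foxtrot

At echo: longest match for 210.213.0.176 is 210.212.0.0/14 -> golf
At golf: longest match for 210.213.0.176 is 210.212.0.0/14 -> foxtrot
At foxtrot: longest match for 210.213.0.176 is 210.208.0.0/13 -> LAN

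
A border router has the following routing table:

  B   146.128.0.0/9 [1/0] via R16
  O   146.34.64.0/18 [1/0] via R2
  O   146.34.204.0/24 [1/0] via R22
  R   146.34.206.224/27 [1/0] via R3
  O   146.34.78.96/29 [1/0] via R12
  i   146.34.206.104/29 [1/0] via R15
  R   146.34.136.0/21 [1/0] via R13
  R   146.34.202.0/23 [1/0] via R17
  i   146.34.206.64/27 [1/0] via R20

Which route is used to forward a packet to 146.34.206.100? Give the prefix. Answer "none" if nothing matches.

none

146.34.206.100 is outside every listed prefix and there is no default route.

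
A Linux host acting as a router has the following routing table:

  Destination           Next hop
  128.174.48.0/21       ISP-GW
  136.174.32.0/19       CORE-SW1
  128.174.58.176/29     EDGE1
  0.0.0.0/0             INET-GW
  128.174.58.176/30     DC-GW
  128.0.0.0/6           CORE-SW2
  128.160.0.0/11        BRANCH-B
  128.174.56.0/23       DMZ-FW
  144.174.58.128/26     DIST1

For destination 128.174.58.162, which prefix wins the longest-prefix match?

Entries matching 128.174.58.162:
  0.0.0.0/0 (default, matches everything)
  128.0.0.0/6 (128.0.0.0 - 131.255.255.255)
  128.160.0.0/11 (128.160.0.0 - 128.191.255.255)
Most specific is 128.160.0.0/11.

128.160.0.0/11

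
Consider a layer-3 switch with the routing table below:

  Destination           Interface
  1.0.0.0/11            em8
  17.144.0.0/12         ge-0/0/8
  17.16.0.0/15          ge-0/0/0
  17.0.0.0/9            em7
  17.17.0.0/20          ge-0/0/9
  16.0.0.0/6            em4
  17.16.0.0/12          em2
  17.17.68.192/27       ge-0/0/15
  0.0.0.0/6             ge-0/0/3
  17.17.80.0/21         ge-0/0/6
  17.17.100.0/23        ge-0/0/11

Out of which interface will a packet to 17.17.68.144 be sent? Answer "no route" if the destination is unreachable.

ge-0/0/0

Routes whose prefix contains 17.17.68.144:
  16.0.0.0/6 (16.0.0.0 - 19.255.255.255) -> em4
  17.0.0.0/9 (17.0.0.0 - 17.127.255.255) -> em7
  17.16.0.0/12 (17.16.0.0 - 17.31.255.255) -> em2
  17.16.0.0/15 (17.16.0.0 - 17.17.255.255) -> ge-0/0/0
More-specific entries that do NOT match:
  17.17.68.192/27 (17.17.68.192 - 17.17.68.223) does not contain 17.17.68.144
  17.17.100.0/23 (17.17.100.0 - 17.17.101.255) does not contain 17.17.68.144
  17.17.80.0/21 (17.17.80.0 - 17.17.87.255) does not contain 17.17.68.144
  17.17.0.0/20 (17.17.0.0 - 17.17.15.255) does not contain 17.17.68.144
Longest matching prefix is /15 -> interface ge-0/0/0.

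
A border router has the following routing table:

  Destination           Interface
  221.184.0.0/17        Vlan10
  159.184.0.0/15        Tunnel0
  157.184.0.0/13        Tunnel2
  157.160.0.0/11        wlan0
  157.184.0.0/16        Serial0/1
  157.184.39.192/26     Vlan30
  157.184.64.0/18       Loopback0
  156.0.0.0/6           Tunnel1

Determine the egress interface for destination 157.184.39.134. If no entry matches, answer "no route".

Routes whose prefix contains 157.184.39.134:
  156.0.0.0/6 (156.0.0.0 - 159.255.255.255) -> Tunnel1
  157.160.0.0/11 (157.160.0.0 - 157.191.255.255) -> wlan0
  157.184.0.0/13 (157.184.0.0 - 157.191.255.255) -> Tunnel2
  157.184.0.0/16 (157.184.0.0 - 157.184.255.255) -> Serial0/1
More-specific entries that do NOT match:
  157.184.39.192/26 (157.184.39.192 - 157.184.39.255) does not contain 157.184.39.134
  157.184.64.0/18 (157.184.64.0 - 157.184.127.255) does not contain 157.184.39.134
  221.184.0.0/17 (221.184.0.0 - 221.184.127.255) does not contain 157.184.39.134
Longest matching prefix is /16 -> interface Serial0/1.

Serial0/1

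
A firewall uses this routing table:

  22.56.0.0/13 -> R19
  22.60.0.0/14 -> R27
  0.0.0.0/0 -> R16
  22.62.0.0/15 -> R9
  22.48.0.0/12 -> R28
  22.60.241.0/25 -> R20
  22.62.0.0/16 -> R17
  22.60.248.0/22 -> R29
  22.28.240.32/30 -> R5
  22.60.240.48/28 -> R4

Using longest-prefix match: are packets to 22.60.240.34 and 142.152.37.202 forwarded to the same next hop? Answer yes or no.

22.60.240.34: longest match 22.60.0.0/14 -> R27
142.152.37.202: longest match 0.0.0.0/0 -> R16

no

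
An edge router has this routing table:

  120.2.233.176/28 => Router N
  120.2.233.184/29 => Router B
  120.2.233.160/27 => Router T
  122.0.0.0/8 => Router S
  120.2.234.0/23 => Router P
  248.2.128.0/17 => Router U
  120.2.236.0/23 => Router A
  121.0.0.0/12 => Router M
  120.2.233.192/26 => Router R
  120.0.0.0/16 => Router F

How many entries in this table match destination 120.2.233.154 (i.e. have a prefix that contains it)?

0

No listed prefix contains 120.2.233.154.
Total matching entries: 0.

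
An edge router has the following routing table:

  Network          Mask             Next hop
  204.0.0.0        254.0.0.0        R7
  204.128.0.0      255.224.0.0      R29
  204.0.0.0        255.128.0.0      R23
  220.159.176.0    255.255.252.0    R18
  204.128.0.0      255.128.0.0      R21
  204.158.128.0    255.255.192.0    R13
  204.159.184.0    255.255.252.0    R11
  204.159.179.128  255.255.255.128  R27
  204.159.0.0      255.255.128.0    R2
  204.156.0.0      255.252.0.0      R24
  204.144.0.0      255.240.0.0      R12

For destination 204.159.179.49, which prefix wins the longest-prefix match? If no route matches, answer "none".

Entries matching 204.159.179.49:
  204.0.0.0/7 (204.0.0.0 - 205.255.255.255)
  204.128.0.0/9 (204.128.0.0 - 204.255.255.255)
  204.128.0.0/11 (204.128.0.0 - 204.159.255.255)
  204.144.0.0/12 (204.144.0.0 - 204.159.255.255)
  204.156.0.0/14 (204.156.0.0 - 204.159.255.255)
Most specific is 204.156.0.0/14.

204.156.0.0/14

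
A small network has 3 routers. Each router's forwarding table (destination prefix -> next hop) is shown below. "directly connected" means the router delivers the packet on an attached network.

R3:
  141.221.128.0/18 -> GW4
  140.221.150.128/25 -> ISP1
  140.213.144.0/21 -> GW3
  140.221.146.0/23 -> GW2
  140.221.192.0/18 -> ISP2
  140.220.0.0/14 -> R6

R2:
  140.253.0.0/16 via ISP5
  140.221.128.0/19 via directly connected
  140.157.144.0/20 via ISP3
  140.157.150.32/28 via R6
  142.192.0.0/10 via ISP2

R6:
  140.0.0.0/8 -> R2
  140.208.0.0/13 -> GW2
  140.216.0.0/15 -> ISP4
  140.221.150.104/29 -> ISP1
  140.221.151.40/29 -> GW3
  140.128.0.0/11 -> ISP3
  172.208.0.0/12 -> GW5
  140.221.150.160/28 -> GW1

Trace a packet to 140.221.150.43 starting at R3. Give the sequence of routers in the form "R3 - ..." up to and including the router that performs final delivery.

R3 - R6 - R2

At R3: longest match for 140.221.150.43 is 140.220.0.0/14 -> R6
At R6: longest match for 140.221.150.43 is 140.0.0.0/8 -> R2
At R2: longest match for 140.221.150.43 is 140.221.128.0/19 -> directly connected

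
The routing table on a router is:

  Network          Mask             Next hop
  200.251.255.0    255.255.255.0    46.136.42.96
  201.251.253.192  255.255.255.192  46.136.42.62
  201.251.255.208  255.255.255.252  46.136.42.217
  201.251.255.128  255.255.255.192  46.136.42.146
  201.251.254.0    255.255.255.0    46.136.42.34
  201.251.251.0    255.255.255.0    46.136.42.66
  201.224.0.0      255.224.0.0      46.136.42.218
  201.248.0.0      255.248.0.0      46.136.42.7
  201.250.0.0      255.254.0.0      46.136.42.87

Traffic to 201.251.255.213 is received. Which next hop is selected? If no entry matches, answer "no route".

Routes whose prefix contains 201.251.255.213:
  201.224.0.0/11 (201.224.0.0 - 201.255.255.255) -> 46.136.42.218
  201.248.0.0/13 (201.248.0.0 - 201.255.255.255) -> 46.136.42.7
  201.250.0.0/15 (201.250.0.0 - 201.251.255.255) -> 46.136.42.87
More-specific entries that do NOT match:
  201.251.255.208/30 (201.251.255.208 - 201.251.255.211) does not contain 201.251.255.213
  201.251.253.192/26 (201.251.253.192 - 201.251.253.255) does not contain 201.251.255.213
  201.251.255.128/26 (201.251.255.128 - 201.251.255.191) does not contain 201.251.255.213
  200.251.255.0/24 (200.251.255.0 - 200.251.255.255) does not contain 201.251.255.213
  201.251.254.0/24 (201.251.254.0 - 201.251.254.255) does not contain 201.251.255.213
  201.251.251.0/24 (201.251.251.0 - 201.251.251.255) does not contain 201.251.255.213
Longest matching prefix is /15 -> next hop 46.136.42.87.

46.136.42.87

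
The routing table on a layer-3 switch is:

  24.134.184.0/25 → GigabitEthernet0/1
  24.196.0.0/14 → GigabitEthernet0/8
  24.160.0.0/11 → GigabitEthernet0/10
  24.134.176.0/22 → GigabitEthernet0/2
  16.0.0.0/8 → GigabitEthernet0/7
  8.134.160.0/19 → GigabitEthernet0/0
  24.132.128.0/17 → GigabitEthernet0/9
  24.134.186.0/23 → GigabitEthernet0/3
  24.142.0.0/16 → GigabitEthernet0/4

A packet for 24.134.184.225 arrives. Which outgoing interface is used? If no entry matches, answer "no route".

No entry's prefix contains 24.134.184.225; there is no default route.

no route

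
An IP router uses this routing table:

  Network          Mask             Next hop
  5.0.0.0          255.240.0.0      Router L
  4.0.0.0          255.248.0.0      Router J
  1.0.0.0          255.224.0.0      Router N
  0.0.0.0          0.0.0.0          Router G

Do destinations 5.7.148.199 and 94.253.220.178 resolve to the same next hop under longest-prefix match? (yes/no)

5.7.148.199: longest match 5.0.0.0/12 -> Router L
94.253.220.178: longest match 0.0.0.0/0 -> Router G

no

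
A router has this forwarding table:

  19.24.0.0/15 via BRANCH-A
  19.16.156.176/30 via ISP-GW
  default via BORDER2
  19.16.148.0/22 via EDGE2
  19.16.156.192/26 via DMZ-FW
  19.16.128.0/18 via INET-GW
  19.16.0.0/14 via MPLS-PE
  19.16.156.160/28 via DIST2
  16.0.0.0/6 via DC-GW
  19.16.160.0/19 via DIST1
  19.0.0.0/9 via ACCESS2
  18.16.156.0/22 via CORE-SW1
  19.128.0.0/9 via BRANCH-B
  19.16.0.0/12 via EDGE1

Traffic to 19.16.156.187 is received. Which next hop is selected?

INET-GW

Routes whose prefix contains 19.16.156.187:
  0.0.0.0/0 (default, matches everything) -> BORDER2
  16.0.0.0/6 (16.0.0.0 - 19.255.255.255) -> DC-GW
  19.0.0.0/9 (19.0.0.0 - 19.127.255.255) -> ACCESS2
  19.16.0.0/12 (19.16.0.0 - 19.31.255.255) -> EDGE1
  19.16.0.0/14 (19.16.0.0 - 19.19.255.255) -> MPLS-PE
  19.16.128.0/18 (19.16.128.0 - 19.16.191.255) -> INET-GW
More-specific entries that do NOT match:
  19.16.156.176/30 (19.16.156.176 - 19.16.156.179) does not contain 19.16.156.187
  19.16.156.160/28 (19.16.156.160 - 19.16.156.175) does not contain 19.16.156.187
  19.16.156.192/26 (19.16.156.192 - 19.16.156.255) does not contain 19.16.156.187
  19.16.148.0/22 (19.16.148.0 - 19.16.151.255) does not contain 19.16.156.187
  18.16.156.0/22 (18.16.156.0 - 18.16.159.255) does not contain 19.16.156.187
  19.16.160.0/19 (19.16.160.0 - 19.16.191.255) does not contain 19.16.156.187
Longest matching prefix is /18 -> next hop INET-GW.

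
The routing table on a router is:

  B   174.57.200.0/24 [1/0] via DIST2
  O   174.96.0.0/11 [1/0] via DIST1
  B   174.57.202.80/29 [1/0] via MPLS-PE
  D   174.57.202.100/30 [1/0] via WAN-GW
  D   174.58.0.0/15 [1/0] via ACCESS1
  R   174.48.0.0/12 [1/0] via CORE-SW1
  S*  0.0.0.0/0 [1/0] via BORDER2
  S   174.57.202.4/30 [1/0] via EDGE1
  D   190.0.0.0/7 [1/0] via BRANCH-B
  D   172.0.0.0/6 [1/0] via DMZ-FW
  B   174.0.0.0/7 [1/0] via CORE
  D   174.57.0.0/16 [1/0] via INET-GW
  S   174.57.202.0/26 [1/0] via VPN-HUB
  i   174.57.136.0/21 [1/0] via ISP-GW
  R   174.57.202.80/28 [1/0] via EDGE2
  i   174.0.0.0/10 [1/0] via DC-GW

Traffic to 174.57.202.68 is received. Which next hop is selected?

Routes whose prefix contains 174.57.202.68:
  0.0.0.0/0 (default, matches everything) -> BORDER2
  172.0.0.0/6 (172.0.0.0 - 175.255.255.255) -> DMZ-FW
  174.0.0.0/7 (174.0.0.0 - 175.255.255.255) -> CORE
  174.0.0.0/10 (174.0.0.0 - 174.63.255.255) -> DC-GW
  174.48.0.0/12 (174.48.0.0 - 174.63.255.255) -> CORE-SW1
  174.57.0.0/16 (174.57.0.0 - 174.57.255.255) -> INET-GW
More-specific entries that do NOT match:
  174.57.202.100/30 (174.57.202.100 - 174.57.202.103) does not contain 174.57.202.68
  174.57.202.4/30 (174.57.202.4 - 174.57.202.7) does not contain 174.57.202.68
  174.57.202.80/29 (174.57.202.80 - 174.57.202.87) does not contain 174.57.202.68
  174.57.202.80/28 (174.57.202.80 - 174.57.202.95) does not contain 174.57.202.68
  174.57.202.0/26 (174.57.202.0 - 174.57.202.63) does not contain 174.57.202.68
  174.57.200.0/24 (174.57.200.0 - 174.57.200.255) does not contain 174.57.202.68
  174.57.136.0/21 (174.57.136.0 - 174.57.143.255) does not contain 174.57.202.68
Longest matching prefix is /16 -> next hop INET-GW.

INET-GW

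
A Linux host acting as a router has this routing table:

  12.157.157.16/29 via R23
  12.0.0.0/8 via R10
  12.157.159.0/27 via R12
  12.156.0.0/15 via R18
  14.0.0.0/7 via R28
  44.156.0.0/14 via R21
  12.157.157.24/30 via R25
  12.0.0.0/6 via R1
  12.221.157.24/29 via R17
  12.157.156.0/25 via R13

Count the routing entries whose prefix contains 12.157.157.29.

Prefixes containing 12.157.157.29:
  12.0.0.0/6 (12.0.0.0 - 15.255.255.255)
  12.0.0.0/8 (12.0.0.0 - 12.255.255.255)
  12.156.0.0/15 (12.156.0.0 - 12.157.255.255)
Total matching entries: 3.

3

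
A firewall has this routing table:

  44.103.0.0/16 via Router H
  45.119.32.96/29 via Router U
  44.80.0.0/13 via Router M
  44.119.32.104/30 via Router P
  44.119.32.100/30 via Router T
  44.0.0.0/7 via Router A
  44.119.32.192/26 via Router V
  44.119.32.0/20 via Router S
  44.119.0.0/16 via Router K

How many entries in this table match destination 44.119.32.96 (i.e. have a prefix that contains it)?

Prefixes containing 44.119.32.96:
  44.0.0.0/7 (44.0.0.0 - 45.255.255.255)
  44.119.0.0/16 (44.119.0.0 - 44.119.255.255)
  44.119.32.0/20 (44.119.32.0 - 44.119.47.255)
Total matching entries: 3.

3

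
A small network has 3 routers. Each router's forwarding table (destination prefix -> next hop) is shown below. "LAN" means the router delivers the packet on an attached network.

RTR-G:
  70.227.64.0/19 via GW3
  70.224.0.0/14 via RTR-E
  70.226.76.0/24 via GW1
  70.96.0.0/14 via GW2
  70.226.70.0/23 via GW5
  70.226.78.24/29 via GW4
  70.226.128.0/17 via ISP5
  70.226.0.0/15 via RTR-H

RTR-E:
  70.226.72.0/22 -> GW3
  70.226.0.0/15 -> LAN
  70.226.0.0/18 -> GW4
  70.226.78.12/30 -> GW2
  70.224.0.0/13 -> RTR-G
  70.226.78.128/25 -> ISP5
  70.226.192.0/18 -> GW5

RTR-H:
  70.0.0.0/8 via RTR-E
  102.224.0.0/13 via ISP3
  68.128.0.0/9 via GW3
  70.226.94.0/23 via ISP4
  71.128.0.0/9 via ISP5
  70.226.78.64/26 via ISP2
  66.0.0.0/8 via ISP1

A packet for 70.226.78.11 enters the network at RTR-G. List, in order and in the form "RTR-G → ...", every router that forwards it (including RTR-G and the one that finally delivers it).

RTR-G → RTR-H → RTR-E

At RTR-G: longest match for 70.226.78.11 is 70.226.0.0/15 -> RTR-H
At RTR-H: longest match for 70.226.78.11 is 70.0.0.0/8 -> RTR-E
At RTR-E: longest match for 70.226.78.11 is 70.226.0.0/15 -> LAN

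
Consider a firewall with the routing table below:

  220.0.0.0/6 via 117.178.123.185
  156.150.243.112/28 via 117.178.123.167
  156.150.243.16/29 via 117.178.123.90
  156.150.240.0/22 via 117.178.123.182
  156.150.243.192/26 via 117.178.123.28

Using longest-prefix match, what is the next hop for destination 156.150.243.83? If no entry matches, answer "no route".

Routes whose prefix contains 156.150.243.83:
  156.150.240.0/22 (156.150.240.0 - 156.150.243.255) -> 117.178.123.182
More-specific entries that do NOT match:
  156.150.243.16/29 (156.150.243.16 - 156.150.243.23) does not contain 156.150.243.83
  156.150.243.112/28 (156.150.243.112 - 156.150.243.127) does not contain 156.150.243.83
  156.150.243.192/26 (156.150.243.192 - 156.150.243.255) does not contain 156.150.243.83
Longest matching prefix is /22 -> next hop 117.178.123.182.

117.178.123.182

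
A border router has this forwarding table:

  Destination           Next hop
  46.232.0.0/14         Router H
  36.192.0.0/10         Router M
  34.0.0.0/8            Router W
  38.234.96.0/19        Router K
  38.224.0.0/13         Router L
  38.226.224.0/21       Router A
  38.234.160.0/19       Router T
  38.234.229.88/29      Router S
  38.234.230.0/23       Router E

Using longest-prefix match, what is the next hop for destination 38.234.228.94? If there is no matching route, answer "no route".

No entry's prefix contains 38.234.228.94; there is no default route.

no route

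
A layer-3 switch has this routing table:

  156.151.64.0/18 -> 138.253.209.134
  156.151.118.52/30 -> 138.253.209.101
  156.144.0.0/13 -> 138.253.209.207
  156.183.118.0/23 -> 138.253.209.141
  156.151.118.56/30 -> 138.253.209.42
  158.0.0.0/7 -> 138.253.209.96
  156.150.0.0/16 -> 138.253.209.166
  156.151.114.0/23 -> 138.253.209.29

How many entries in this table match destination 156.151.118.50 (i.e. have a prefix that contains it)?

Prefixes containing 156.151.118.50:
  156.144.0.0/13 (156.144.0.0 - 156.151.255.255)
  156.151.64.0/18 (156.151.64.0 - 156.151.127.255)
Total matching entries: 2.

2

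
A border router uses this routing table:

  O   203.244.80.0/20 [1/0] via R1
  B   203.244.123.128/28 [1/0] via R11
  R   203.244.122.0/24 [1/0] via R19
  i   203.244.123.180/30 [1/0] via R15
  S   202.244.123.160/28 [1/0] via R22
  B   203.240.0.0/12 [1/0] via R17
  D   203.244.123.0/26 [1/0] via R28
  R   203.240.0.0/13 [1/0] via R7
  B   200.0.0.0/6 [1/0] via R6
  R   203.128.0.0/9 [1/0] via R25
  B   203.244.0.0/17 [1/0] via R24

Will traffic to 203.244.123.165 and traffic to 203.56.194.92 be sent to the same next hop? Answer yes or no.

no

203.244.123.165: longest match 203.244.0.0/17 -> R24
203.56.194.92: longest match 200.0.0.0/6 -> R6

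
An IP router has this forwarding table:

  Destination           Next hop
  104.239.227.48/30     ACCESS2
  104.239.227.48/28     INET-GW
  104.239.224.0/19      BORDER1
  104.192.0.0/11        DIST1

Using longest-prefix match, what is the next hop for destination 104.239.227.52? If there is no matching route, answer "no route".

INET-GW

Routes whose prefix contains 104.239.227.52:
  104.239.224.0/19 (104.239.224.0 - 104.239.255.255) -> BORDER1
  104.239.227.48/28 (104.239.227.48 - 104.239.227.63) -> INET-GW
More-specific entries that do NOT match:
  104.239.227.48/30 (104.239.227.48 - 104.239.227.51) does not contain 104.239.227.52
Longest matching prefix is /28 -> next hop INET-GW.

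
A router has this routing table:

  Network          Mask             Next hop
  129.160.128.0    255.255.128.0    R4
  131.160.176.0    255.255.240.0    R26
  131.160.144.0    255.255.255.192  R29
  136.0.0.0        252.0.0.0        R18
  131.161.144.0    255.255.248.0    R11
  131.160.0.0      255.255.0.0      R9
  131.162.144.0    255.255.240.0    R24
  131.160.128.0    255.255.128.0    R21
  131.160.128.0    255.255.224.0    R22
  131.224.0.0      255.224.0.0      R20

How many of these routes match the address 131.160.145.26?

Prefixes containing 131.160.145.26:
  131.160.0.0/16 (131.160.0.0 - 131.160.255.255)
  131.160.128.0/17 (131.160.128.0 - 131.160.255.255)
  131.160.128.0/19 (131.160.128.0 - 131.160.159.255)
Total matching entries: 3.

3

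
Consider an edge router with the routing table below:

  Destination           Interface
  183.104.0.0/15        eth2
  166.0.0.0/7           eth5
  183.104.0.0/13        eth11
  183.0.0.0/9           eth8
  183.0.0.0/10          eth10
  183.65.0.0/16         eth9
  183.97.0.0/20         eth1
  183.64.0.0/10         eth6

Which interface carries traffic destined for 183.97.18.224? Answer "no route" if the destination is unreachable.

Routes whose prefix contains 183.97.18.224:
  183.0.0.0/9 (183.0.0.0 - 183.127.255.255) -> eth8
  183.64.0.0/10 (183.64.0.0 - 183.127.255.255) -> eth6
More-specific entries that do NOT match:
  183.97.0.0/20 (183.97.0.0 - 183.97.15.255) does not contain 183.97.18.224
  183.65.0.0/16 (183.65.0.0 - 183.65.255.255) does not contain 183.97.18.224
  183.104.0.0/15 (183.104.0.0 - 183.105.255.255) does not contain 183.97.18.224
  183.104.0.0/13 (183.104.0.0 - 183.111.255.255) does not contain 183.97.18.224
Longest matching prefix is /10 -> interface eth6.

eth6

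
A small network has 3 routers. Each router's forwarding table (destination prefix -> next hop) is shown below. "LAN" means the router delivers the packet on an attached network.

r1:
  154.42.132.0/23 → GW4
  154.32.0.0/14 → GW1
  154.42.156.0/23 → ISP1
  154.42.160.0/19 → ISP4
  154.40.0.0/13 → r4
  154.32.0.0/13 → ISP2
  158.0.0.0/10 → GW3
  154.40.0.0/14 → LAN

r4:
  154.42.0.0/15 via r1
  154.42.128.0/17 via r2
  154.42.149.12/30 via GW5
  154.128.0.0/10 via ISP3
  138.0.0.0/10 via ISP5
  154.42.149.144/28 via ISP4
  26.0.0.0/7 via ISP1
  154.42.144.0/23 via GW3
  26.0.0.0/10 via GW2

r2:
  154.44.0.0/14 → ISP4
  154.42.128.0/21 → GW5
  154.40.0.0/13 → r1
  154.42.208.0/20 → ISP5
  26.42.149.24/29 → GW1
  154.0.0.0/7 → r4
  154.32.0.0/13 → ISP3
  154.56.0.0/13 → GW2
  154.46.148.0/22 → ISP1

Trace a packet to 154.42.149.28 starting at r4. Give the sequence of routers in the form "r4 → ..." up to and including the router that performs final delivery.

r4 → r2 → r1

At r4: longest match for 154.42.149.28 is 154.42.128.0/17 -> r2
At r2: longest match for 154.42.149.28 is 154.40.0.0/13 -> r1
At r1: longest match for 154.42.149.28 is 154.40.0.0/14 -> LAN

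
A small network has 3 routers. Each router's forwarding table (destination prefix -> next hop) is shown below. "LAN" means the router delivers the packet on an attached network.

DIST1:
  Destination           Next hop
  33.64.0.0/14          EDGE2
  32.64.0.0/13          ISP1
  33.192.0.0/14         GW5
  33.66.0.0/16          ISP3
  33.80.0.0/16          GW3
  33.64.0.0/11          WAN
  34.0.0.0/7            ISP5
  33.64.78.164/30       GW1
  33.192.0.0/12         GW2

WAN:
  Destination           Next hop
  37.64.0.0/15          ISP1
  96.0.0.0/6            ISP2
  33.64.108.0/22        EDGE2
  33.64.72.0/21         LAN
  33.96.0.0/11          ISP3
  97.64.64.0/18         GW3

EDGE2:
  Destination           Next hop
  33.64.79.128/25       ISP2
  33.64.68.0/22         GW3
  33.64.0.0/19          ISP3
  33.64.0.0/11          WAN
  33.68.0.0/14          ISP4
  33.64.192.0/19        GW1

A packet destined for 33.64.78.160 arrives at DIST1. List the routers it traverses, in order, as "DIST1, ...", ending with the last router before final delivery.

DIST1, EDGE2, WAN

At DIST1: longest match for 33.64.78.160 is 33.64.0.0/14 -> EDGE2
At EDGE2: longest match for 33.64.78.160 is 33.64.0.0/11 -> WAN
At WAN: longest match for 33.64.78.160 is 33.64.72.0/21 -> LAN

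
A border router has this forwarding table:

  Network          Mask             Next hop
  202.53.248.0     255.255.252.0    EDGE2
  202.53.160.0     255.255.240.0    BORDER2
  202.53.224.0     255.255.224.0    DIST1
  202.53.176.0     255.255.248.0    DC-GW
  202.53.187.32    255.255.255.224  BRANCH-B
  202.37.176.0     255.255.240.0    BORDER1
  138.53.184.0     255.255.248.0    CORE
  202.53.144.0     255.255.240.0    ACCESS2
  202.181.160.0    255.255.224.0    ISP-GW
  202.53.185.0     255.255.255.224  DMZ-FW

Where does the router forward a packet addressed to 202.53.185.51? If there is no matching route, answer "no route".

no route

No entry's prefix contains 202.53.185.51; there is no default route.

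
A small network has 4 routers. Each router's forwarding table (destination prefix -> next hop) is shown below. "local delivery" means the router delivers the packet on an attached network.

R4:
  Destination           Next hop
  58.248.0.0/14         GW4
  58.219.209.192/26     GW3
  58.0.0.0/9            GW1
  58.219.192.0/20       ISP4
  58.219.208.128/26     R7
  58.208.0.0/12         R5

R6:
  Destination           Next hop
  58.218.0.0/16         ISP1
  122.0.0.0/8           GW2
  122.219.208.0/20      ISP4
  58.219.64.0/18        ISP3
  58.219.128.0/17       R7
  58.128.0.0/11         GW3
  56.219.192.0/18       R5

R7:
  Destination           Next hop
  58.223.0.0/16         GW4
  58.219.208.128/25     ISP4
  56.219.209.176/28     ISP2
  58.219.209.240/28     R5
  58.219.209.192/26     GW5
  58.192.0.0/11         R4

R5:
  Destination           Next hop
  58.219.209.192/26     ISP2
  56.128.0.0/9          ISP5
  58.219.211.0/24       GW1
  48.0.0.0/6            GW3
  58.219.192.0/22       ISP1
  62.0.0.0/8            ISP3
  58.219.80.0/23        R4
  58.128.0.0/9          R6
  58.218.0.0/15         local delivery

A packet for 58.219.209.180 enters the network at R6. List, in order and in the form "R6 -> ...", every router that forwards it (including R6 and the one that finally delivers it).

At R6: longest match for 58.219.209.180 is 58.219.128.0/17 -> R7
At R7: longest match for 58.219.209.180 is 58.192.0.0/11 -> R4
At R4: longest match for 58.219.209.180 is 58.208.0.0/12 -> R5
At R5: longest match for 58.219.209.180 is 58.218.0.0/15 -> local delivery

R6 -> R7 -> R4 -> R5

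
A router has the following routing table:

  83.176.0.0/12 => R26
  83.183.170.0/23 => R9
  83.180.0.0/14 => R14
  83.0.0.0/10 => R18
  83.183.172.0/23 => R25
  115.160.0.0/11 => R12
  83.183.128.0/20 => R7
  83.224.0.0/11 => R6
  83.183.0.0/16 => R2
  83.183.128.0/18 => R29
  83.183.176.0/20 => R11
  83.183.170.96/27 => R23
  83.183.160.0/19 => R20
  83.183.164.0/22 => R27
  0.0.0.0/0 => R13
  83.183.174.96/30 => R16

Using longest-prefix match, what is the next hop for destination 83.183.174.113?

Routes whose prefix contains 83.183.174.113:
  0.0.0.0/0 (default, matches everything) -> R13
  83.176.0.0/12 (83.176.0.0 - 83.191.255.255) -> R26
  83.180.0.0/14 (83.180.0.0 - 83.183.255.255) -> R14
  83.183.0.0/16 (83.183.0.0 - 83.183.255.255) -> R2
  83.183.128.0/18 (83.183.128.0 - 83.183.191.255) -> R29
  83.183.160.0/19 (83.183.160.0 - 83.183.191.255) -> R20
More-specific entries that do NOT match:
  83.183.174.96/30 (83.183.174.96 - 83.183.174.99) does not contain 83.183.174.113
  83.183.170.96/27 (83.183.170.96 - 83.183.170.127) does not contain 83.183.174.113
  83.183.170.0/23 (83.183.170.0 - 83.183.171.255) does not contain 83.183.174.113
  83.183.172.0/23 (83.183.172.0 - 83.183.173.255) does not contain 83.183.174.113
  83.183.164.0/22 (83.183.164.0 - 83.183.167.255) does not contain 83.183.174.113
  83.183.128.0/20 (83.183.128.0 - 83.183.143.255) does not contain 83.183.174.113
  83.183.176.0/20 (83.183.176.0 - 83.183.191.255) does not contain 83.183.174.113
Longest matching prefix is /19 -> next hop R20.

R20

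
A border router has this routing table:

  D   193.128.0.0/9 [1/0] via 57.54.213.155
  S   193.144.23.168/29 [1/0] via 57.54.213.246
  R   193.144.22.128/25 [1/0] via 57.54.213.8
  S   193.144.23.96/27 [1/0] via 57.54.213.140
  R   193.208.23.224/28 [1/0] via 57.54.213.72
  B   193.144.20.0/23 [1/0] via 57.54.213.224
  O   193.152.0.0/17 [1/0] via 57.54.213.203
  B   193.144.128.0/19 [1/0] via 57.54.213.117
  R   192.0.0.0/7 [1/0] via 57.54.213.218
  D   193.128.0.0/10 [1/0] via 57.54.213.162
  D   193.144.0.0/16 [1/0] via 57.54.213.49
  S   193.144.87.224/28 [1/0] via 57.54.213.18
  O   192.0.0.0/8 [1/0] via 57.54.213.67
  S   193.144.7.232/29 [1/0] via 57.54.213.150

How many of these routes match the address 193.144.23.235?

Prefixes containing 193.144.23.235:
  192.0.0.0/7 (192.0.0.0 - 193.255.255.255)
  193.128.0.0/9 (193.128.0.0 - 193.255.255.255)
  193.128.0.0/10 (193.128.0.0 - 193.191.255.255)
  193.144.0.0/16 (193.144.0.0 - 193.144.255.255)
Total matching entries: 4.

4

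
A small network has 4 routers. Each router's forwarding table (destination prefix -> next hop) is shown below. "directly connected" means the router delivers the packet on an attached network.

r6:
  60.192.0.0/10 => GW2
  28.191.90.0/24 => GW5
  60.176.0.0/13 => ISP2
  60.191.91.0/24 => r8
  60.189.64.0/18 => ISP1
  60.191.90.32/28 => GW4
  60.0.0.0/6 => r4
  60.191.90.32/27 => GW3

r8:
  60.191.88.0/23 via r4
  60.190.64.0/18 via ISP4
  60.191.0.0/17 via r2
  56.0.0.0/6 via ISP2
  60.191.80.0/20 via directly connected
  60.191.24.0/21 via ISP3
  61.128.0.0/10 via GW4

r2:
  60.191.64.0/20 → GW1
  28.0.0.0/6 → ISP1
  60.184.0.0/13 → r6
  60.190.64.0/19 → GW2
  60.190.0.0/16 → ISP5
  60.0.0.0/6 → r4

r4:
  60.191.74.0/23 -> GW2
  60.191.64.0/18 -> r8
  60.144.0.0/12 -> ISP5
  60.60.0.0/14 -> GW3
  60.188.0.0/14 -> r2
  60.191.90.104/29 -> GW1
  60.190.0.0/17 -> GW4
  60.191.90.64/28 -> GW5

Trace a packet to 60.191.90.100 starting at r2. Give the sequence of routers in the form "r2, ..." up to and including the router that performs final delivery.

r2, r6, r4, r8

At r2: longest match for 60.191.90.100 is 60.184.0.0/13 -> r6
At r6: longest match for 60.191.90.100 is 60.0.0.0/6 -> r4
At r4: longest match for 60.191.90.100 is 60.191.64.0/18 -> r8
At r8: longest match for 60.191.90.100 is 60.191.80.0/20 -> directly connected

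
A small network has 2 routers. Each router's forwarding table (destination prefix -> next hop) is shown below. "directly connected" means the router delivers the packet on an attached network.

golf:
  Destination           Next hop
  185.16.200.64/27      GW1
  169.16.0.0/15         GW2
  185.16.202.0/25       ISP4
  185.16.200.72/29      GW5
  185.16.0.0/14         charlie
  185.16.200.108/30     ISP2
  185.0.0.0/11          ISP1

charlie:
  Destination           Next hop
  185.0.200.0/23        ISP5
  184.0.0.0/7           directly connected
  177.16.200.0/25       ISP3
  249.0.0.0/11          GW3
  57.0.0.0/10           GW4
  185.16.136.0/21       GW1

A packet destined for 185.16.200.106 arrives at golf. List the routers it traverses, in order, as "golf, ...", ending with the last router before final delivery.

At golf: longest match for 185.16.200.106 is 185.16.0.0/14 -> charlie
At charlie: longest match for 185.16.200.106 is 184.0.0.0/7 -> directly connected

golf, charlie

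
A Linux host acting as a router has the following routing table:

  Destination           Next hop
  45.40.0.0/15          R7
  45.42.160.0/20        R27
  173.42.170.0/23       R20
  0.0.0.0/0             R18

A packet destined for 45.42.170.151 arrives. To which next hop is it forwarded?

Routes whose prefix contains 45.42.170.151:
  0.0.0.0/0 (default, matches everything) -> R18
  45.42.160.0/20 (45.42.160.0 - 45.42.175.255) -> R27
More-specific entries that do NOT match:
  173.42.170.0/23 (173.42.170.0 - 173.42.171.255) does not contain 45.42.170.151
Longest matching prefix is /20 -> next hop R27.

R27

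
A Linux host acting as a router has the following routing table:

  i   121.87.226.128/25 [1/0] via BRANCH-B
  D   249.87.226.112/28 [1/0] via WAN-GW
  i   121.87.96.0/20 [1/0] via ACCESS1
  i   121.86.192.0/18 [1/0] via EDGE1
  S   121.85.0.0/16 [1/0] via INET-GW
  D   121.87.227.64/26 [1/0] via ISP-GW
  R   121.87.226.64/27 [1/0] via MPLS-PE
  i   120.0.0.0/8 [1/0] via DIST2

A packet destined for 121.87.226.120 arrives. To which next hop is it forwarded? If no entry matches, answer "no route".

no route

No entry's prefix contains 121.87.226.120; there is no default route.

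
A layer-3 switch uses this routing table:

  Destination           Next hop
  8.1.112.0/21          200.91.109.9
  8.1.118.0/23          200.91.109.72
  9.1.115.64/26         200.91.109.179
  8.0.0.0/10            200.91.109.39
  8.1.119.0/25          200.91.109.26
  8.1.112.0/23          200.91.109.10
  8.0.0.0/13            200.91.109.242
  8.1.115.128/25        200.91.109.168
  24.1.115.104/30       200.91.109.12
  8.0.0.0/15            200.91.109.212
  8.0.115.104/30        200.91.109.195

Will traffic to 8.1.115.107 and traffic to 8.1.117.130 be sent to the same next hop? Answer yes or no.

8.1.115.107: longest match 8.1.112.0/21 -> 200.91.109.9
8.1.117.130: longest match 8.1.112.0/21 -> 200.91.109.9

yes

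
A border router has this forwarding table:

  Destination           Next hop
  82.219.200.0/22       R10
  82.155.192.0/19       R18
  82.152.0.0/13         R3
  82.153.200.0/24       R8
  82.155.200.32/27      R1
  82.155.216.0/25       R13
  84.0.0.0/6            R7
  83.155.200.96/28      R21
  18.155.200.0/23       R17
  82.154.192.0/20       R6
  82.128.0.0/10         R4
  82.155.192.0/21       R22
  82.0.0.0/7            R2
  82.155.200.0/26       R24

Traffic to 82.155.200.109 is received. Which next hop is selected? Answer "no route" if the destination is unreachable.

Routes whose prefix contains 82.155.200.109:
  82.0.0.0/7 (82.0.0.0 - 83.255.255.255) -> R2
  82.128.0.0/10 (82.128.0.0 - 82.191.255.255) -> R4
  82.152.0.0/13 (82.152.0.0 - 82.159.255.255) -> R3
  82.155.192.0/19 (82.155.192.0 - 82.155.223.255) -> R18
More-specific entries that do NOT match:
  83.155.200.96/28 (83.155.200.96 - 83.155.200.111) does not contain 82.155.200.109
  82.155.200.32/27 (82.155.200.32 - 82.155.200.63) does not contain 82.155.200.109
  82.155.200.0/26 (82.155.200.0 - 82.155.200.63) does not contain 82.155.200.109
  82.155.216.0/25 (82.155.216.0 - 82.155.216.127) does not contain 82.155.200.109
  82.153.200.0/24 (82.153.200.0 - 82.153.200.255) does not contain 82.155.200.109
  18.155.200.0/23 (18.155.200.0 - 18.155.201.255) does not contain 82.155.200.109
  82.219.200.0/22 (82.219.200.0 - 82.219.203.255) does not contain 82.155.200.109
  82.155.192.0/21 (82.155.192.0 - 82.155.199.255) does not contain 82.155.200.109
  82.154.192.0/20 (82.154.192.0 - 82.154.207.255) does not contain 82.155.200.109
Longest matching prefix is /19 -> next hop R18.

R18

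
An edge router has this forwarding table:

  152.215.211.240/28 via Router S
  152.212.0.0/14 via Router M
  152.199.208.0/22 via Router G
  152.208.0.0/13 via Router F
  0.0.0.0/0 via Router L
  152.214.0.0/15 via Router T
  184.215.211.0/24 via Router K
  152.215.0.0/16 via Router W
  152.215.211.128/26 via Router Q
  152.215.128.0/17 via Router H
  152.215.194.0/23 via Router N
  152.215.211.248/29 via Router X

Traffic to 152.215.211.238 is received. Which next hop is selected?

Router H

Routes whose prefix contains 152.215.211.238:
  0.0.0.0/0 (default, matches everything) -> Router L
  152.208.0.0/13 (152.208.0.0 - 152.215.255.255) -> Router F
  152.212.0.0/14 (152.212.0.0 - 152.215.255.255) -> Router M
  152.214.0.0/15 (152.214.0.0 - 152.215.255.255) -> Router T
  152.215.0.0/16 (152.215.0.0 - 152.215.255.255) -> Router W
  152.215.128.0/17 (152.215.128.0 - 152.215.255.255) -> Router H
More-specific entries that do NOT match:
  152.215.211.248/29 (152.215.211.248 - 152.215.211.255) does not contain 152.215.211.238
  152.215.211.240/28 (152.215.211.240 - 152.215.211.255) does not contain 152.215.211.238
  152.215.211.128/26 (152.215.211.128 - 152.215.211.191) does not contain 152.215.211.238
  184.215.211.0/24 (184.215.211.0 - 184.215.211.255) does not contain 152.215.211.238
  152.215.194.0/23 (152.215.194.0 - 152.215.195.255) does not contain 152.215.211.238
  152.199.208.0/22 (152.199.208.0 - 152.199.211.255) does not contain 152.215.211.238
Longest matching prefix is /17 -> next hop Router H.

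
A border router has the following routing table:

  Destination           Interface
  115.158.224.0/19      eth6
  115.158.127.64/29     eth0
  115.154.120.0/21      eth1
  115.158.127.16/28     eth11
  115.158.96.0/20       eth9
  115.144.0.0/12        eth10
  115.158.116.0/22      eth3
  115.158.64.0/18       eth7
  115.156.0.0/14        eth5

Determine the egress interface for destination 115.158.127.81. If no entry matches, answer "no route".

Routes whose prefix contains 115.158.127.81:
  115.144.0.0/12 (115.144.0.0 - 115.159.255.255) -> eth10
  115.156.0.0/14 (115.156.0.0 - 115.159.255.255) -> eth5
  115.158.64.0/18 (115.158.64.0 - 115.158.127.255) -> eth7
More-specific entries that do NOT match:
  115.158.127.64/29 (115.158.127.64 - 115.158.127.71) does not contain 115.158.127.81
  115.158.127.16/28 (115.158.127.16 - 115.158.127.31) does not contain 115.158.127.81
  115.158.116.0/22 (115.158.116.0 - 115.158.119.255) does not contain 115.158.127.81
  115.154.120.0/21 (115.154.120.0 - 115.154.127.255) does not contain 115.158.127.81
  115.158.96.0/20 (115.158.96.0 - 115.158.111.255) does not contain 115.158.127.81
  115.158.224.0/19 (115.158.224.0 - 115.158.255.255) does not contain 115.158.127.81
Longest matching prefix is /18 -> interface eth7.

eth7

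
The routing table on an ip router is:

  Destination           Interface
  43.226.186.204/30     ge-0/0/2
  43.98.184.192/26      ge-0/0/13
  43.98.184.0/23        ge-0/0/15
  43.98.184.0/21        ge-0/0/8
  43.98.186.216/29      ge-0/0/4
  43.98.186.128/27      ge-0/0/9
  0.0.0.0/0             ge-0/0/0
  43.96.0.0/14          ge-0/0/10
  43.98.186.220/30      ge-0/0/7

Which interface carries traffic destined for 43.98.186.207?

ge-0/0/8

Routes whose prefix contains 43.98.186.207:
  0.0.0.0/0 (default, matches everything) -> ge-0/0/0
  43.96.0.0/14 (43.96.0.0 - 43.99.255.255) -> ge-0/0/10
  43.98.184.0/21 (43.98.184.0 - 43.98.191.255) -> ge-0/0/8
More-specific entries that do NOT match:
  43.226.186.204/30 (43.226.186.204 - 43.226.186.207) does not contain 43.98.186.207
  43.98.186.220/30 (43.98.186.220 - 43.98.186.223) does not contain 43.98.186.207
  43.98.186.216/29 (43.98.186.216 - 43.98.186.223) does not contain 43.98.186.207
  43.98.186.128/27 (43.98.186.128 - 43.98.186.159) does not contain 43.98.186.207
  43.98.184.192/26 (43.98.184.192 - 43.98.184.255) does not contain 43.98.186.207
  43.98.184.0/23 (43.98.184.0 - 43.98.185.255) does not contain 43.98.186.207
Longest matching prefix is /21 -> interface ge-0/0/8.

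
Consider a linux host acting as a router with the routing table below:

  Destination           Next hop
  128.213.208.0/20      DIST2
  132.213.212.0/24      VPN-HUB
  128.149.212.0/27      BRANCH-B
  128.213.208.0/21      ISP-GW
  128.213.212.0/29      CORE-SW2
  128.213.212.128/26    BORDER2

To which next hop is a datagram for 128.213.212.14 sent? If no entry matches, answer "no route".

Routes whose prefix contains 128.213.212.14:
  128.213.208.0/20 (128.213.208.0 - 128.213.223.255) -> DIST2
  128.213.208.0/21 (128.213.208.0 - 128.213.215.255) -> ISP-GW
More-specific entries that do NOT match:
  128.213.212.0/29 (128.213.212.0 - 128.213.212.7) does not contain 128.213.212.14
  128.149.212.0/27 (128.149.212.0 - 128.149.212.31) does not contain 128.213.212.14
  128.213.212.128/26 (128.213.212.128 - 128.213.212.191) does not contain 128.213.212.14
  132.213.212.0/24 (132.213.212.0 - 132.213.212.255) does not contain 128.213.212.14
Longest matching prefix is /21 -> next hop ISP-GW.

ISP-GW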